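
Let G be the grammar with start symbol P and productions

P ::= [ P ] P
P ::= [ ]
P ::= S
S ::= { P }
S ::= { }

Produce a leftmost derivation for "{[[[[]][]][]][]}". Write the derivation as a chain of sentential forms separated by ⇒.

P ⇒ S   [P ::= S]
S ⇒ {P}   [S ::= { P }]
{P} ⇒ {[P]P}   [P ::= [ P ] P]
{[P]P} ⇒ {[[P]P]P}   [P ::= [ P ] P]
{[[P]P]P} ⇒ {[[[P]P]P]P}   [P ::= [ P ] P]
{[[[P]P]P]P} ⇒ {[[[[]]P]P]P}   [P ::= [ ]]
{[[[[]]P]P]P} ⇒ {[[[[]][]]P]P}   [P ::= [ ]]
{[[[[]][]]P]P} ⇒ {[[[[]][]][]]P}   [P ::= [ ]]
{[[[[]][]][]]P} ⇒ {[[[[]][]][]][]}   [P ::= [ ]]

P ⇒ S ⇒ {P} ⇒ {[P]P} ⇒ {[[P]P]P} ⇒ {[[[P]P]P]P} ⇒ {[[[[]]P]P]P} ⇒ {[[[[]][]]P]P} ⇒ {[[[[]][]][]]P} ⇒ {[[[[]][]][]][]}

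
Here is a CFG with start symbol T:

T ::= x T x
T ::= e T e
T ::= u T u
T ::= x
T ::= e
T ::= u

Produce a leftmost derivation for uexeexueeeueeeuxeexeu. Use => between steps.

T => uTu   [T ::= u T u]
uTu => ueTeu   [T ::= e T e]
ueTeu => uexTxeu   [T ::= x T x]
uexTxeu => uexeTexeu   [T ::= e T e]
uexeTexeu => uexeeTeexeu   [T ::= e T e]
uexeeTeexeu => uexeexTxeexeu   [T ::= x T x]
uexeexTxeexeu => uexeexuTuxeexeu   [T ::= u T u]
uexeexuTuxeexeu => uexeexueTeuxeexeu   [T ::= e T e]
uexeexueTeuxeexeu => uexeexueeTeeuxeexeu   [T ::= e T e]
uexeexueeTeeuxeexeu => uexeexueeeTeeeuxeexeu   [T ::= e T e]
uexeexueeeTeeeuxeexeu => uexeexueeeueeeuxeexeu   [T ::= u]

T=>uTu=>ueTeu=>uexTxeu=>uexeTexeu=>uexeeTeexeu=>uexeexTxeexeu=>uexeexuTuxeexeu=>uexeexueTeuxeexeu=>uexeexueeTeeuxeexeu=>uexeexueeeTeeeuxeexeu=>uexeexueeeueeeuxeexeu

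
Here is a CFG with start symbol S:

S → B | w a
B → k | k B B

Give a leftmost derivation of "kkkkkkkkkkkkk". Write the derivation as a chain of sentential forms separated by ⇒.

S ⇒ B ⇒ kBB ⇒ kkBBB ⇒ kkkBBBB ⇒ kkkkBBBBB ⇒ kkkkkBBBBBB ⇒ kkkkkkBBBBBBB ⇒ kkkkkkkBBBBBB ⇒ kkkkkkkkBBBBB ⇒ kkkkkkkkkBBBB ⇒ kkkkkkkkkkBBB ⇒ kkkkkkkkkkkBB ⇒ kkkkkkkkkkkkB ⇒ kkkkkkkkkkkkk

S ⇒ B   [S → B]
B ⇒ kBB   [B → k B B]
kBB ⇒ kkBBB   [B → k B B]
kkBBB ⇒ kkkBBBB   [B → k B B]
kkkBBBB ⇒ kkkkBBBBB   [B → k B B]
kkkkBBBBB ⇒ kkkkkBBBBBB   [B → k B B]
kkkkkBBBBBB ⇒ kkkkkkBBBBBBB   [B → k B B]
kkkkkkBBBBBBB ⇒ kkkkkkkBBBBBB   [B → k]
kkkkkkkBBBBBB ⇒ kkkkkkkkBBBBB   [B → k]
kkkkkkkkBBBBB ⇒ kkkkkkkkkBBBB   [B → k]
kkkkkkkkkBBBB ⇒ kkkkkkkkkkBBB   [B → k]
kkkkkkkkkkBBB ⇒ kkkkkkkkkkkBB   [B → k]
kkkkkkkkkkkBB ⇒ kkkkkkkkkkkkB   [B → k]
kkkkkkkkkkkkB ⇒ kkkkkkkkkkkkk   [B → k]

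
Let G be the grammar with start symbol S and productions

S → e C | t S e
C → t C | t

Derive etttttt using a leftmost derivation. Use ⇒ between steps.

S⇒eC⇒etC⇒ettC⇒etttC⇒ettttC⇒etttttC⇒etttttt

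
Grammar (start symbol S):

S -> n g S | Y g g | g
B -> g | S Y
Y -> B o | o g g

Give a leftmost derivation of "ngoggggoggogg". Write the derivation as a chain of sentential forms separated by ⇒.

S ⇒ Ygg ⇒ Bogg ⇒ SYogg ⇒ ngSYogg ⇒ ngYggYogg ⇒ ngoggggYogg ⇒ ngoggggoggogg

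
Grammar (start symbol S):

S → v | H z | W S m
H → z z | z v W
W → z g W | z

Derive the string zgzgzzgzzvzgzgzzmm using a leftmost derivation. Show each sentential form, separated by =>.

S => WSm => zgWSm => zgzgWSm => zgzgzSm => zgzgzWSmm => zgzgzzgWSmm => zgzgzzgzSmm => zgzgzzgzHzmm => zgzgzzgzzvWzmm => zgzgzzgzzvzgWzmm => zgzgzzgzzvzgzgWzmm => zgzgzzgzzvzgzgzzmm

S => WSm   [S → W S m]
WSm => zgWSm   [W → z g W]
zgWSm => zgzgWSm   [W → z g W]
zgzgWSm => zgzgzSm   [W → z]
zgzgzSm => zgzgzWSmm   [S → W S m]
zgzgzWSmm => zgzgzzgWSmm   [W → z g W]
zgzgzzgWSmm => zgzgzzgzSmm   [W → z]
zgzgzzgzSmm => zgzgzzgzHzmm   [S → H z]
zgzgzzgzHzmm => zgzgzzgzzvWzmm   [H → z v W]
zgzgzzgzzvWzmm => zgzgzzgzzvzgWzmm   [W → z g W]
zgzgzzgzzvzgWzmm => zgzgzzgzzvzgzgWzmm   [W → z g W]
zgzgzzgzzvzgzgWzmm => zgzgzzgzzvzgzgzzmm   [W → z]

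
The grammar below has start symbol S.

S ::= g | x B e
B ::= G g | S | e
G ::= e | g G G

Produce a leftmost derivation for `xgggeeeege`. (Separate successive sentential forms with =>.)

S => xBe => xGge => xgGGge => xggGGGge => xgggGGGGge => xgggeGGGge => xgggeeGGge => xgggeeeGge => xgggeeeege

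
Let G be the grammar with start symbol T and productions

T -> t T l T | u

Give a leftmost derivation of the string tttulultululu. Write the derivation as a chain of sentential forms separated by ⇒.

T ⇒ tTlT ⇒ ttTlTlT ⇒ tttTlTlTlT ⇒ tttulTlTlT ⇒ tttululTlT ⇒ tttulultTlTlT ⇒ tttulultulTlT ⇒ tttulultululT ⇒ tttulultululu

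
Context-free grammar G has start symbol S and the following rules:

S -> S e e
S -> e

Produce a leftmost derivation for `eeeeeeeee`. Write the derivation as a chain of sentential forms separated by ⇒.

S ⇒ See ⇒ Seeee ⇒ Seeeeee ⇒ Seeeeeeee ⇒ eeeeeeeee

S ⇒ See   [S -> S e e]
See ⇒ Seeee   [S -> S e e]
Seeee ⇒ Seeeeee   [S -> S e e]
Seeeeee ⇒ Seeeeeeee   [S -> S e e]
Seeeeeeee ⇒ eeeeeeeee   [S -> e]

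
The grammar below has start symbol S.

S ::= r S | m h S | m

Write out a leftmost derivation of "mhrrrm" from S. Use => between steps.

S => mhS => mhrS => mhrrS => mhrrrS => mhrrrm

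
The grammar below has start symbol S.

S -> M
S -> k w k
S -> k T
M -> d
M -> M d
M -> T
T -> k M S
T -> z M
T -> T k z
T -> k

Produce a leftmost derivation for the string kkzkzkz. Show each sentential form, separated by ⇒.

S ⇒ M ⇒ T ⇒ Tkz ⇒ Tkzkz ⇒ Tkzkzkz ⇒ kkzkzkz

S ⇒ M   [S -> M]
M ⇒ T   [M -> T]
T ⇒ Tkz   [T -> T k z]
Tkz ⇒ Tkzkz   [T -> T k z]
Tkzkz ⇒ Tkzkzkz   [T -> T k z]
Tkzkzkz ⇒ kkzkzkz   [T -> k]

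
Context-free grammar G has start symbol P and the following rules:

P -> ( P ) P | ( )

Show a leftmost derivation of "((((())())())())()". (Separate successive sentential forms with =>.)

P => (P)P => ((P)P)P => (((P)P)P)P => ((((P)P)P)P)P => ((((())P)P)P)P => ((((())())P)P)P => ((((())())())P)P => ((((())())())())P => ((((())())())())()

P => (P)P   [P -> ( P ) P]
(P)P => ((P)P)P   [P -> ( P ) P]
((P)P)P => (((P)P)P)P   [P -> ( P ) P]
(((P)P)P)P => ((((P)P)P)P)P   [P -> ( P ) P]
((((P)P)P)P)P => ((((())P)P)P)P   [P -> ( )]
((((())P)P)P)P => ((((())())P)P)P   [P -> ( )]
((((())())P)P)P => ((((())())())P)P   [P -> ( )]
((((())())())P)P => ((((())())())())P   [P -> ( )]
((((())())())())P => ((((())())())())()   [P -> ( )]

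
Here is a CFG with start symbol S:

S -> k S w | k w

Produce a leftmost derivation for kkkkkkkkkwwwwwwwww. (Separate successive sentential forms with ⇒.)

S ⇒ kSw   [S -> k S w]
kSw ⇒ kkSww   [S -> k S w]
kkSww ⇒ kkkSwww   [S -> k S w]
kkkSwww ⇒ kkkkSwwww   [S -> k S w]
kkkkSwwww ⇒ kkkkkSwwwww   [S -> k S w]
kkkkkSwwwww ⇒ kkkkkkSwwwwww   [S -> k S w]
kkkkkkSwwwwww ⇒ kkkkkkkSwwwwwww   [S -> k S w]
kkkkkkkSwwwwwww ⇒ kkkkkkkkSwwwwwwww   [S -> k S w]
kkkkkkkkSwwwwwwww ⇒ kkkkkkkkkwwwwwwwww   [S -> k w]

S ⇒ kSw ⇒ kkSww ⇒ kkkSwww ⇒ kkkkSwwww ⇒ kkkkkSwwwww ⇒ kkkkkkSwwwwww ⇒ kkkkkkkSwwwwwww ⇒ kkkkkkkkSwwwwwwww ⇒ kkkkkkkkkwwwwwwwww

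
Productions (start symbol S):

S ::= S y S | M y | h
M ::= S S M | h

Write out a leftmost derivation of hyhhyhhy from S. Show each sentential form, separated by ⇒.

S ⇒ My   [S ::= M y]
My ⇒ SSMy   [M ::= S S M]
SSMy ⇒ SySSMy   [S ::= S y S]
SySSMy ⇒ hySSMy   [S ::= h]
hySSMy ⇒ hyhSMy   [S ::= h]
hyhSMy ⇒ hyhSySMy   [S ::= S y S]
hyhSySMy ⇒ hyhhySMy   [S ::= h]
hyhhySMy ⇒ hyhhyhMy   [S ::= h]
hyhhyhMy ⇒ hyhhyhhy   [M ::= h]

S ⇒ My ⇒ SSMy ⇒ SySSMy ⇒ hySSMy ⇒ hyhSMy ⇒ hyhSySMy ⇒ hyhhySMy ⇒ hyhhyhMy ⇒ hyhhyhhy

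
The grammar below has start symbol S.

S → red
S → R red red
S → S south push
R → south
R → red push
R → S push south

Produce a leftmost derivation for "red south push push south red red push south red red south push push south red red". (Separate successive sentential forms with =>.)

S => R red red   [S → R red red]
R red red => S push south red red   [R → S push south]
S push south red red => S south push push south red red   [S → S south push]
S south push push south red red => R red red south push push south red red   [S → R red red]
R red red south push push south red red => S push south red red south push push south red red   [R → S push south]
S push south red red south push push south red red => R red red push south red red south push push south red red   [S → R red red]
R red red push south red red south push push south red red => S push south red red push south red red south push push south red red   [R → S push south]
S push south red red push south red red south push push south red red => S south push push south red red push south red red south push push south red red   [S → S south push]
S south push push south red red push south red red south push push south red red => red south push push south red red push south red red south push push south red red   [S → red]

S => R red red => S push south red red => S south push push south red red => R red red south push push south red red => S push south red red south push push south red red => R red red push south red red south push push south red red => S push south red red push south red red south push push south red red => S south push push south red red push south red red south push push south red red => red south push push south red red push south red red south push push south red red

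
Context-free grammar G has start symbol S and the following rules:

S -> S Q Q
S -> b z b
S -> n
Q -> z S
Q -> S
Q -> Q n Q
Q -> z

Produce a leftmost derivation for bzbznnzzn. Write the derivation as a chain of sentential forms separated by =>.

S => SQQ   [S -> S Q Q]
SQQ => bzbQQ   [S -> b z b]
bzbQQ => bzbQnQQ   [Q -> Q n Q]
bzbQnQQ => bzbzSnQQ   [Q -> z S]
bzbzSnQQ => bzbznnQQ   [S -> n]
bzbznnQQ => bzbznnzQ   [Q -> z]
bzbznnzQ => bzbznnzzS   [Q -> z S]
bzbznnzzS => bzbznnzzn   [S -> n]

S => SQQ => bzbQQ => bzbQnQQ => bzbzSnQQ => bzbznnQQ => bzbznnzQ => bzbznnzzS => bzbznnzzn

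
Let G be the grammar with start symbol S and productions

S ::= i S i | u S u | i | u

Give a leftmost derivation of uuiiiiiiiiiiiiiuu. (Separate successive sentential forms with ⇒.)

S ⇒ uSu   [S ::= u S u]
uSu ⇒ uuSuu   [S ::= u S u]
uuSuu ⇒ uuiSiuu   [S ::= i S i]
uuiSiuu ⇒ uuiiSiiuu   [S ::= i S i]
uuiiSiiuu ⇒ uuiiiSiiiuu   [S ::= i S i]
uuiiiSiiiuu ⇒ uuiiiiSiiiiuu   [S ::= i S i]
uuiiiiSiiiiuu ⇒ uuiiiiiSiiiiiuu   [S ::= i S i]
uuiiiiiSiiiiiuu ⇒ uuiiiiiiSiiiiiiuu   [S ::= i S i]
uuiiiiiiSiiiiiiuu ⇒ uuiiiiiiiiiiiiiuu   [S ::= i]

S ⇒ uSu ⇒ uuSuu ⇒ uuiSiuu ⇒ uuiiSiiuu ⇒ uuiiiSiiiuu ⇒ uuiiiiSiiiiuu ⇒ uuiiiiiSiiiiiuu ⇒ uuiiiiiiSiiiiiiuu ⇒ uuiiiiiiiiiiiiiuu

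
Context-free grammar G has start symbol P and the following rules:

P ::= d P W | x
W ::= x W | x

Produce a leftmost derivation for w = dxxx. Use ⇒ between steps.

P ⇒ dPW   [P ::= d P W]
dPW ⇒ dxW   [P ::= x]
dxW ⇒ dxxW   [W ::= x W]
dxxW ⇒ dxxx   [W ::= x]

P ⇒ dPW ⇒ dxW ⇒ dxxW ⇒ dxxx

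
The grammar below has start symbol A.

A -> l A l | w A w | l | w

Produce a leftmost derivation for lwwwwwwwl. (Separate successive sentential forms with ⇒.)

A ⇒ lAl ⇒ lwAwl ⇒ lwwAwwl ⇒ lwwwAwwwl ⇒ lwwwwwwwl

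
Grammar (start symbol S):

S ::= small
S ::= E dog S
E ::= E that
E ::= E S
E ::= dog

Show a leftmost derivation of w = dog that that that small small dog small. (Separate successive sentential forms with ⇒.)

S ⇒ E dog S ⇒ E S dog S ⇒ E S S dog S ⇒ E that S S dog S ⇒ E that that S S dog S ⇒ E that that that S S dog S ⇒ dog that that that S S dog S ⇒ dog that that that small S dog S ⇒ dog that that that small small dog S ⇒ dog that that that small small dog small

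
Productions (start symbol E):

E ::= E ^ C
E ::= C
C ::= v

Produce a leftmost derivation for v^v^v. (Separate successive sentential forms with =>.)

E => E^C => E^C^C => C^C^C => v^C^C => v^v^C => v^v^v

E => E^C   [E ::= E ^ C]
E^C => E^C^C   [E ::= E ^ C]
E^C^C => C^C^C   [E ::= C]
C^C^C => v^C^C   [C ::= v]
v^C^C => v^v^C   [C ::= v]
v^v^C => v^v^v   [C ::= v]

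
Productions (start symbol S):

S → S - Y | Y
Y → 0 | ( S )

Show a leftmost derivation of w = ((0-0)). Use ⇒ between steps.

S ⇒ Y ⇒ (S) ⇒ (Y) ⇒ ((S)) ⇒ ((S-Y)) ⇒ ((Y-Y)) ⇒ ((0-Y)) ⇒ ((0-0))

S ⇒ Y   [S → Y]
Y ⇒ (S)   [Y → ( S )]
(S) ⇒ (Y)   [S → Y]
(Y) ⇒ ((S))   [Y → ( S )]
((S)) ⇒ ((S-Y))   [S → S - Y]
((S-Y)) ⇒ ((Y-Y))   [S → Y]
((Y-Y)) ⇒ ((0-Y))   [Y → 0]
((0-Y)) ⇒ ((0-0))   [Y → 0]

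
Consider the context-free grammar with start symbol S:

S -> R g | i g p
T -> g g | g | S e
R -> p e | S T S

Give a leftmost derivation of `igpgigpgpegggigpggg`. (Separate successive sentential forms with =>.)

S => Rg => STSg => igpTSg => igpgSg => igpgRgg => igpgSTSgg => igpgigpTSgg => igpgigpgSgg => igpgigpgRggg => igpgigpgSTSggg => igpgigpgRgTSggg => igpgigpgpegTSggg => igpgigpgpegggSggg => igpgigpgpegggigpggg

S => Rg   [S -> R g]
Rg => STSg   [R -> S T S]
STSg => igpTSg   [S -> i g p]
igpTSg => igpgSg   [T -> g]
igpgSg => igpgRgg   [S -> R g]
igpgRgg => igpgSTSgg   [R -> S T S]
igpgSTSgg => igpgigpTSgg   [S -> i g p]
igpgigpTSgg => igpgigpgSgg   [T -> g]
igpgigpgSgg => igpgigpgRggg   [S -> R g]
igpgigpgRggg => igpgigpgSTSggg   [R -> S T S]
igpgigpgSTSggg => igpgigpgRgTSggg   [S -> R g]
igpgigpgRgTSggg => igpgigpgpegTSggg   [R -> p e]
igpgigpgpegTSggg => igpgigpgpegggSggg   [T -> g g]
igpgigpgpegggSggg => igpgigpgpegggigpggg   [S -> i g p]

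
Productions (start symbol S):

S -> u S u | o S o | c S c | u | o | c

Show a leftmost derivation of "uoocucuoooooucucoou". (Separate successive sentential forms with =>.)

S => uSu   [S -> u S u]
uSu => uoSou   [S -> o S o]
uoSou => uooSoou   [S -> o S o]
uooSoou => uoocScoou   [S -> c S c]
uoocScoou => uoocuSucoou   [S -> u S u]
uoocuSucoou => uoocucScucoou   [S -> c S c]
uoocucScucoou => uoocucuSucucoou   [S -> u S u]
uoocucuSucucoou => uoocucuoSoucucoou   [S -> o S o]
uoocucuoSoucucoou => uoocucuooSooucucoou   [S -> o S o]
uoocucuooSooucucoou => uoocucuoooooucucoou   [S -> o]

S => uSu => uoSou => uooSoou => uoocScoou => uoocuSucoou => uoocucScucoou => uoocucuSucucoou => uoocucuoSoucucoou => uoocucuooSooucucoou => uoocucuoooooucucoou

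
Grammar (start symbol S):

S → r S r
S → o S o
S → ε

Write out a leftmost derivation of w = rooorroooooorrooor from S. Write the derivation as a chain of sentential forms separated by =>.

S=>rSr=>roSor=>rooSoor=>roooSooor=>rooorSrooor=>rooorrSrrooor=>rooorroSorrooor=>rooorrooSoorrooor=>rooorroooSooorrooor=>rooorroooooorrooor

S => rSr   [S → r S r]
rSr => roSor   [S → o S o]
roSor => rooSoor   [S → o S o]
rooSoor => roooSooor   [S → o S o]
roooSooor => rooorSrooor   [S → r S r]
rooorSrooor => rooorrSrrooor   [S → r S r]
rooorrSrrooor => rooorroSorrooor   [S → o S o]
rooorroSorrooor => rooorrooSoorrooor   [S → o S o]
rooorrooSoorrooor => rooorroooSooorrooor   [S → o S o]
rooorroooSooorrooor => rooorroooooorrooor   [S → ε]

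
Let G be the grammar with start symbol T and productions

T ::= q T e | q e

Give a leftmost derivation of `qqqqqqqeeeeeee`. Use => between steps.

T => qTe => qqTee => qqqTeee => qqqqTeeee => qqqqqTeeeee => qqqqqqTeeeeee => qqqqqqqeeeeeee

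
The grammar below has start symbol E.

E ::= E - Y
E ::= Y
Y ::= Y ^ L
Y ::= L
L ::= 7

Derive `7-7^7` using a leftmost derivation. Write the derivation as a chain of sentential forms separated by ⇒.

E⇒E-Y⇒Y-Y⇒L-Y⇒7-Y⇒7-Y^L⇒7-L^L⇒7-7^L⇒7-7^7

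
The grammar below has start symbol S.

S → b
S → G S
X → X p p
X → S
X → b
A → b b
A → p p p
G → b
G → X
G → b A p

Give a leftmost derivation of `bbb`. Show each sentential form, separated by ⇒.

S ⇒ GS   [S → G S]
GS ⇒ bS   [G → b]
bS ⇒ bGS   [S → G S]
bGS ⇒ bbS   [G → b]
bbS ⇒ bbb   [S → b]

S⇒GS⇒bS⇒bGS⇒bbS⇒bbb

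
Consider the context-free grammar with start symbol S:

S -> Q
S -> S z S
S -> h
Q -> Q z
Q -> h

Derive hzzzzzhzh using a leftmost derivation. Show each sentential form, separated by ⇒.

S ⇒ SzS ⇒ SzSzS ⇒ QzSzS ⇒ QzzSzS ⇒ QzzzSzS ⇒ QzzzzSzS ⇒ QzzzzzSzS ⇒ hzzzzzSzS ⇒ hzzzzzhzS ⇒ hzzzzzhzh

S ⇒ SzS   [S -> S z S]
SzS ⇒ SzSzS   [S -> S z S]
SzSzS ⇒ QzSzS   [S -> Q]
QzSzS ⇒ QzzSzS   [Q -> Q z]
QzzSzS ⇒ QzzzSzS   [Q -> Q z]
QzzzSzS ⇒ QzzzzSzS   [Q -> Q z]
QzzzzSzS ⇒ QzzzzzSzS   [Q -> Q z]
QzzzzzSzS ⇒ hzzzzzSzS   [Q -> h]
hzzzzzSzS ⇒ hzzzzzhzS   [S -> h]
hzzzzzhzS ⇒ hzzzzzhzh   [S -> h]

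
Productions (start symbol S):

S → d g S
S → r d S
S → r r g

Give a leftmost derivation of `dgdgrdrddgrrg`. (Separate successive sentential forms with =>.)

S => dgS => dgdgS => dgdgrdS => dgdgrdrdS => dgdgrdrddgS => dgdgrdrddgrrg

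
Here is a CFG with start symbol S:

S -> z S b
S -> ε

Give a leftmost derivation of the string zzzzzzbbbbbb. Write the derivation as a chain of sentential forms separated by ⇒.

S⇒zSb⇒zzSbb⇒zzzSbbb⇒zzzzSbbbb⇒zzzzzSbbbbb⇒zzzzzzSbbbbbb⇒zzzzzzbbbbbb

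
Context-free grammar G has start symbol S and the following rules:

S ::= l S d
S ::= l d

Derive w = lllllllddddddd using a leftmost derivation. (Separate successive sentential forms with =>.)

S=>lSd=>llSdd=>lllSddd=>llllSdddd=>lllllSddddd=>llllllSdddddd=>lllllllddddddd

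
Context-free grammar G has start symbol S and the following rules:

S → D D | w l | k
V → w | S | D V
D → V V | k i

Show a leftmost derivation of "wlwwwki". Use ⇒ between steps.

S ⇒ DD ⇒ VVD ⇒ SVD ⇒ wlVD ⇒ wlDVD ⇒ wlVVVD ⇒ wlwVVD ⇒ wlwwVD ⇒ wlwwwD ⇒ wlwwwki

S ⇒ DD   [S → D D]
DD ⇒ VVD   [D → V V]
VVD ⇒ SVD   [V → S]
SVD ⇒ wlVD   [S → w l]
wlVD ⇒ wlDVD   [V → D V]
wlDVD ⇒ wlVVVD   [D → V V]
wlVVVD ⇒ wlwVVD   [V → w]
wlwVVD ⇒ wlwwVD   [V → w]
wlwwVD ⇒ wlwwwD   [V → w]
wlwwwD ⇒ wlwwwki   [D → k i]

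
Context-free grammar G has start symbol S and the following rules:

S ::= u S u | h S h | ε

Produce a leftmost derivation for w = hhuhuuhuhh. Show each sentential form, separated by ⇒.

S ⇒ hSh ⇒ hhShh ⇒ hhuSuhh ⇒ hhuhShuhh ⇒ hhuhuSuhuhh ⇒ hhuhuuhuhh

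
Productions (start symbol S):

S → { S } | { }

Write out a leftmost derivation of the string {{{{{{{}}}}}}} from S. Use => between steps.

S => {S} => {{S}} => {{{S}}} => {{{{S}}}} => {{{{{S}}}}} => {{{{{{S}}}}}} => {{{{{{{}}}}}}}

S => {S}   [S → { S }]
{S} => {{S}}   [S → { S }]
{{S}} => {{{S}}}   [S → { S }]
{{{S}}} => {{{{S}}}}   [S → { S }]
{{{{S}}}} => {{{{{S}}}}}   [S → { S }]
{{{{{S}}}}} => {{{{{{S}}}}}}   [S → { S }]
{{{{{{S}}}}}} => {{{{{{{}}}}}}}   [S → { }]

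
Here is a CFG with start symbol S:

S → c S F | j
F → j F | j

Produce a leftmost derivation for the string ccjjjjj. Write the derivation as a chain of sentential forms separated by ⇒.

S ⇒ cSF ⇒ ccSFF ⇒ ccjFF ⇒ ccjjF ⇒ ccjjjF ⇒ ccjjjjF ⇒ ccjjjjj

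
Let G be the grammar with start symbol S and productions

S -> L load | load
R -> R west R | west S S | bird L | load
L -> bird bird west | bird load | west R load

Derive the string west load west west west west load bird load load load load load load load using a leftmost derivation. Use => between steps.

S => L load   [S -> L load]
L load => west R load load   [L -> west R load]
west R load load => west R west R load load   [R -> R west R]
west R west R load load => west load west R load load   [R -> load]
west load west R load load => west load west west S S load load   [R -> west S S]
west load west west S S load load => west load west west L load S load load   [S -> L load]
west load west west L load S load load => west load west west west R load load S load load   [L -> west R load]
west load west west west R load load S load load => west load west west west west S S load load S load load   [R -> west S S]
west load west west west west S S load load S load load => west load west west west west load S load load S load load   [S -> load]
west load west west west west load S load load S load load => west load west west west west load L load load load S load load   [S -> L load]
west load west west west west load L load load load S load load => west load west west west west load bird load load load load S load load   [L -> bird load]
west load west west west west load bird load load load load S load load => west load west west west west load bird load load load load load load load   [S -> load]

S => L load => west R load load => west R west R load load => west load west R load load => west load west west S S load load => west load west west L load S load load => west load west west west R load load S load load => west load west west west west S S load load S load load => west load west west west west load S load load S load load => west load west west west west load L load load load S load load => west load west west west west load bird load load load load S load load => west load west west west west load bird load load load load load load load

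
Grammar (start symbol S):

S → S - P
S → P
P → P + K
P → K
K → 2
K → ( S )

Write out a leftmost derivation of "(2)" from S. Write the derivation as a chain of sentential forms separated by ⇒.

S⇒P⇒K⇒(S)⇒(P)⇒(K)⇒(2)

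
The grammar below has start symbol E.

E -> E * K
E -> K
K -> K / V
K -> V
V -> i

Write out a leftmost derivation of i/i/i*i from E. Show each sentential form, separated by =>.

E=>E*K=>K*K=>K/V*K=>K/V/V*K=>V/V/V*K=>i/V/V*K=>i/i/V*K=>i/i/i*K=>i/i/i*V=>i/i/i*i

E => E*K   [E -> E * K]
E*K => K*K   [E -> K]
K*K => K/V*K   [K -> K / V]
K/V*K => K/V/V*K   [K -> K / V]
K/V/V*K => V/V/V*K   [K -> V]
V/V/V*K => i/V/V*K   [V -> i]
i/V/V*K => i/i/V*K   [V -> i]
i/i/V*K => i/i/i*K   [V -> i]
i/i/i*K => i/i/i*V   [K -> V]
i/i/i*V => i/i/i*i   [V -> i]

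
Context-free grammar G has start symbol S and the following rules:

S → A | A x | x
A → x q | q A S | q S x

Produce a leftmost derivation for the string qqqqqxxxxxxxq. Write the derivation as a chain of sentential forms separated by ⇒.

S ⇒ A   [S → A]
A ⇒ qAS   [A → q A S]
qAS ⇒ qqSxS   [A → q S x]
qqSxS ⇒ qqAxxS   [S → A x]
qqAxxS ⇒ qqqSxxxS   [A → q S x]
qqqSxxxS ⇒ qqqAxxxS   [S → A]
qqqAxxxS ⇒ qqqqSxxxxS   [A → q S x]
qqqqSxxxxS ⇒ qqqqAxxxxS   [S → A]
qqqqAxxxxS ⇒ qqqqqSxxxxxS   [A → q S x]
qqqqqSxxxxxS ⇒ qqqqqxxxxxxS   [S → x]
qqqqqxxxxxxS ⇒ qqqqqxxxxxxA   [S → A]
qqqqqxxxxxxA ⇒ qqqqqxxxxxxxq   [A → x q]

S⇒A⇒qAS⇒qqSxS⇒qqAxxS⇒qqqSxxxS⇒qqqAxxxS⇒qqqqSxxxxS⇒qqqqAxxxxS⇒qqqqqSxxxxxS⇒qqqqqxxxxxxS⇒qqqqqxxxxxxA⇒qqqqqxxxxxxxq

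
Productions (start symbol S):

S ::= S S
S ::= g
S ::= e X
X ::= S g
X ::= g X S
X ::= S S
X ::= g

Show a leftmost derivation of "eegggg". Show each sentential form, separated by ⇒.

S ⇒ SS ⇒ eXS ⇒ eSSS ⇒ eSSSS ⇒ eeXSSS ⇒ eegSSS ⇒ eeggSS ⇒ eegggS ⇒ eegggg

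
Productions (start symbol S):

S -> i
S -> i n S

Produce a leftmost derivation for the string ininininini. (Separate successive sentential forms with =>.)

S => inS => ininS => inininS => ininininS => inininininS => ininininini

S => inS   [S -> i n S]
inS => ininS   [S -> i n S]
ininS => inininS   [S -> i n S]
inininS => ininininS   [S -> i n S]
ininininS => inininininS   [S -> i n S]
inininininS => ininininini   [S -> i]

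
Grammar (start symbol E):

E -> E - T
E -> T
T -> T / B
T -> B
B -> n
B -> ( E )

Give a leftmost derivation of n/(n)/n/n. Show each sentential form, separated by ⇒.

E ⇒ T ⇒ T/B ⇒ T/B/B ⇒ T/B/B/B ⇒ B/B/B/B ⇒ n/B/B/B ⇒ n/(E)/B/B ⇒ n/(T)/B/B ⇒ n/(B)/B/B ⇒ n/(n)/B/B ⇒ n/(n)/n/B ⇒ n/(n)/n/n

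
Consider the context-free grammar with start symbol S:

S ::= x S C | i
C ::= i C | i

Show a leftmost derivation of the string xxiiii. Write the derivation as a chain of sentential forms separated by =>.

S => xSC   [S ::= x S C]
xSC => xxSCC   [S ::= x S C]
xxSCC => xxiCC   [S ::= i]
xxiCC => xxiiCC   [C ::= i C]
xxiiCC => xxiiiC   [C ::= i]
xxiiiC => xxiiii   [C ::= i]

S=>xSC=>xxSCC=>xxiCC=>xxiiCC=>xxiiiC=>xxiiii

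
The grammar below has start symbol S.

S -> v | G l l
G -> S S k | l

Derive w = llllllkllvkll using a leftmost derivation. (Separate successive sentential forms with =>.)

S => Gll   [S -> G l l]
Gll => SSkll   [G -> S S k]
SSkll => GllSkll   [S -> G l l]
GllSkll => SSkllSkll   [G -> S S k]
SSkllSkll => GllSkllSkll   [S -> G l l]
GllSkllSkll => lllSkllSkll   [G -> l]
lllSkllSkll => lllGllkllSkll   [S -> G l l]
lllGllkllSkll => llllllkllSkll   [G -> l]
llllllkllSkll => llllllkllvkll   [S -> v]

S => Gll => SSkll => GllSkll => SSkllSkll => GllSkllSkll => lllSkllSkll => lllGllkllSkll => llllllkllSkll => llllllkllvkll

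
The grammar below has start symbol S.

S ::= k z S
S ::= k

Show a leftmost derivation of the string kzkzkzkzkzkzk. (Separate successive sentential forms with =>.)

S => kzS => kzkzS => kzkzkzS => kzkzkzkzS => kzkzkzkzkzS => kzkzkzkzkzkzS => kzkzkzkzkzkzk

S => kzS   [S ::= k z S]
kzS => kzkzS   [S ::= k z S]
kzkzS => kzkzkzS   [S ::= k z S]
kzkzkzS => kzkzkzkzS   [S ::= k z S]
kzkzkzkzS => kzkzkzkzkzS   [S ::= k z S]
kzkzkzkzkzS => kzkzkzkzkzkzS   [S ::= k z S]
kzkzkzkzkzkzS => kzkzkzkzkzkzk   [S ::= k]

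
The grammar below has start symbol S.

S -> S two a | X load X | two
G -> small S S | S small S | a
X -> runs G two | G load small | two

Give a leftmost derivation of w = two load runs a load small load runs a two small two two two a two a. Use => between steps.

S => S two a => S two a two a => X load X two a two a => two load X two a two a => two load runs G two two a two a => two load runs S small S two two a two a => two load runs X load X small S two two a two a => two load runs G load small load X small S two two a two a => two load runs a load small load X small S two two a two a => two load runs a load small load runs G two small S two two a two a => two load runs a load small load runs a two small S two two a two a => two load runs a load small load runs a two small two two two a two a

S => S two a   [S -> S two a]
S two a => S two a two a   [S -> S two a]
S two a two a => X load X two a two a   [S -> X load X]
X load X two a two a => two load X two a two a   [X -> two]
two load X two a two a => two load runs G two two a two a   [X -> runs G two]
two load runs G two two a two a => two load runs S small S two two a two a   [G -> S small S]
two load runs S small S two two a two a => two load runs X load X small S two two a two a   [S -> X load X]
two load runs X load X small S two two a two a => two load runs G load small load X small S two two a two a   [X -> G load small]
two load runs G load small load X small S two two a two a => two load runs a load small load X small S two two a two a   [G -> a]
two load runs a load small load X small S two two a two a => two load runs a load small load runs G two small S two two a two a   [X -> runs G two]
two load runs a load small load runs G two small S two two a two a => two load runs a load small load runs a two small S two two a two a   [G -> a]
two load runs a load small load runs a two small S two two a two a => two load runs a load small load runs a two small two two two a two a   [S -> two]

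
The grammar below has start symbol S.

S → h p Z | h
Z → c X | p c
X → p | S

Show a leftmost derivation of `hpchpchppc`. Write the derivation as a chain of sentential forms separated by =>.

S=>hpZ=>hpcX=>hpcS=>hpchpZ=>hpchpcX=>hpchpcS=>hpchpchpZ=>hpchpchppc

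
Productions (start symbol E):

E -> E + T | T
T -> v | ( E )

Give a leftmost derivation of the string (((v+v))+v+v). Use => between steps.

E => T   [E -> T]
T => (E)   [T -> ( E )]
(E) => (E+T)   [E -> E + T]
(E+T) => (E+T+T)   [E -> E + T]
(E+T+T) => (T+T+T)   [E -> T]
(T+T+T) => ((E)+T+T)   [T -> ( E )]
((E)+T+T) => ((T)+T+T)   [E -> T]
((T)+T+T) => (((E))+T+T)   [T -> ( E )]
(((E))+T+T) => (((E+T))+T+T)   [E -> E + T]
(((E+T))+T+T) => (((T+T))+T+T)   [E -> T]
(((T+T))+T+T) => (((v+T))+T+T)   [T -> v]
(((v+T))+T+T) => (((v+v))+T+T)   [T -> v]
(((v+v))+T+T) => (((v+v))+v+T)   [T -> v]
(((v+v))+v+T) => (((v+v))+v+v)   [T -> v]

E => T => (E) => (E+T) => (E+T+T) => (T+T+T) => ((E)+T+T) => ((T)+T+T) => (((E))+T+T) => (((E+T))+T+T) => (((T+T))+T+T) => (((v+T))+T+T) => (((v+v))+T+T) => (((v+v))+v+T) => (((v+v))+v+v)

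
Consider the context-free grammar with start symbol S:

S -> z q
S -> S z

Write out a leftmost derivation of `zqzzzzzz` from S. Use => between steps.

S => Sz   [S -> S z]
Sz => Szz   [S -> S z]
Szz => Szzz   [S -> S z]
Szzz => Szzzz   [S -> S z]
Szzzz => Szzzzz   [S -> S z]
Szzzzz => Szzzzzz   [S -> S z]
Szzzzzz => zqzzzzzz   [S -> z q]

S => Sz => Szz => Szzz => Szzzz => Szzzzz => Szzzzzz => zqzzzzzz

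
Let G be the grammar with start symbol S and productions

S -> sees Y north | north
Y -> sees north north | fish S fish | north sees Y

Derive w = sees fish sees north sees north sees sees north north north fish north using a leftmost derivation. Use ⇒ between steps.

S ⇒ sees Y north ⇒ sees fish S fish north ⇒ sees fish sees Y north fish north ⇒ sees fish sees north sees Y north fish north ⇒ sees fish sees north sees north sees Y north fish north ⇒ sees fish sees north sees north sees sees north north north fish north

S ⇒ sees Y north   [S -> sees Y north]
sees Y north ⇒ sees fish S fish north   [Y -> fish S fish]
sees fish S fish north ⇒ sees fish sees Y north fish north   [S -> sees Y north]
sees fish sees Y north fish north ⇒ sees fish sees north sees Y north fish north   [Y -> north sees Y]
sees fish sees north sees Y north fish north ⇒ sees fish sees north sees north sees Y north fish north   [Y -> north sees Y]
sees fish sees north sees north sees Y north fish north ⇒ sees fish sees north sees north sees sees north north north fish north   [Y -> sees north north]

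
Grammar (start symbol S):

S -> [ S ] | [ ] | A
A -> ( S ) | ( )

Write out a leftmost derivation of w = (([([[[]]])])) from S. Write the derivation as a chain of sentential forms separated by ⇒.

S⇒A⇒(S)⇒(A)⇒((S))⇒(([S]))⇒(([A]))⇒(([(S)]))⇒(([([S])]))⇒(([([[S]])]))⇒(([([[[]]])]))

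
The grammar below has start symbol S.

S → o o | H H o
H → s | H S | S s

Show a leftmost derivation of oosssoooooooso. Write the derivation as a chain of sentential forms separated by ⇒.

S⇒HHo⇒HSHo⇒HSSHo⇒HSSSHo⇒HSSSSHo⇒SsSSSSHo⇒oosSSSSHo⇒oosHHoSSSHo⇒oossHoSSSHo⇒oosssoSSSHo⇒oosssoooSSHo⇒oosssoooooSHo⇒oosssoooooooHo⇒oosssoooooooso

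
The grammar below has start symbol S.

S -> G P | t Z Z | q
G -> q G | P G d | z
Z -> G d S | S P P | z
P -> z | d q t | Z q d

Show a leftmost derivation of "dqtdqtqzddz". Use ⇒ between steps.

S⇒GP⇒PGdP⇒dqtGdP⇒dqtPGddP⇒dqtdqtGddP⇒dqtdqtqGddP⇒dqtdqtqzddP⇒dqtdqtqzddz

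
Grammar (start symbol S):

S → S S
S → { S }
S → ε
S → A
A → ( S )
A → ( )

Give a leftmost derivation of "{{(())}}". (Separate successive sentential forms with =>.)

S=>{S}=>{{S}}=>{{SS}}=>{{AS}}=>{{(S)S}}=>{{(A)S}}=>{{(())S}}=>{{(())}}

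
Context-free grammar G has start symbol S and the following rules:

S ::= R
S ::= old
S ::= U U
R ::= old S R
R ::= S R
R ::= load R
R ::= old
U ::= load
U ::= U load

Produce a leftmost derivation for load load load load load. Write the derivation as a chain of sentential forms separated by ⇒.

S ⇒ U U ⇒ U load U ⇒ U load load U ⇒ load load load U ⇒ load load load U load ⇒ load load load load load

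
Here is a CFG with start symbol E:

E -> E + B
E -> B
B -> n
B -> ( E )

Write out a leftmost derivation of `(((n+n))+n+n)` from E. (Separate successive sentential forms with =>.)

E => B => (E) => (E+B) => (E+B+B) => (B+B+B) => ((E)+B+B) => ((B)+B+B) => (((E))+B+B) => (((E+B))+B+B) => (((B+B))+B+B) => (((n+B))+B+B) => (((n+n))+B+B) => (((n+n))+n+B) => (((n+n))+n+n)

E => B   [E -> B]
B => (E)   [B -> ( E )]
(E) => (E+B)   [E -> E + B]
(E+B) => (E+B+B)   [E -> E + B]
(E+B+B) => (B+B+B)   [E -> B]
(B+B+B) => ((E)+B+B)   [B -> ( E )]
((E)+B+B) => ((B)+B+B)   [E -> B]
((B)+B+B) => (((E))+B+B)   [B -> ( E )]
(((E))+B+B) => (((E+B))+B+B)   [E -> E + B]
(((E+B))+B+B) => (((B+B))+B+B)   [E -> B]
(((B+B))+B+B) => (((n+B))+B+B)   [B -> n]
(((n+B))+B+B) => (((n+n))+B+B)   [B -> n]
(((n+n))+B+B) => (((n+n))+n+B)   [B -> n]
(((n+n))+n+B) => (((n+n))+n+n)   [B -> n]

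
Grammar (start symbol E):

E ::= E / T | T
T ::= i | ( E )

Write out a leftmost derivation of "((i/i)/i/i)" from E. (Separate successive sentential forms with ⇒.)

E⇒T⇒(E)⇒(E/T)⇒(E/T/T)⇒(T/T/T)⇒((E)/T/T)⇒((E/T)/T/T)⇒((T/T)/T/T)⇒((i/T)/T/T)⇒((i/i)/T/T)⇒((i/i)/i/T)⇒((i/i)/i/i)

E ⇒ T   [E ::= T]
T ⇒ (E)   [T ::= ( E )]
(E) ⇒ (E/T)   [E ::= E / T]
(E/T) ⇒ (E/T/T)   [E ::= E / T]
(E/T/T) ⇒ (T/T/T)   [E ::= T]
(T/T/T) ⇒ ((E)/T/T)   [T ::= ( E )]
((E)/T/T) ⇒ ((E/T)/T/T)   [E ::= E / T]
((E/T)/T/T) ⇒ ((T/T)/T/T)   [E ::= T]
((T/T)/T/T) ⇒ ((i/T)/T/T)   [T ::= i]
((i/T)/T/T) ⇒ ((i/i)/T/T)   [T ::= i]
((i/i)/T/T) ⇒ ((i/i)/i/T)   [T ::= i]
((i/i)/i/T) ⇒ ((i/i)/i/i)   [T ::= i]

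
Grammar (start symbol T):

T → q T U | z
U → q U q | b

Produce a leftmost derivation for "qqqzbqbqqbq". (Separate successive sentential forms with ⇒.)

T⇒qTU⇒qqTUU⇒qqqTUUU⇒qqqzUUU⇒qqqzbUU⇒qqqzbqUqU⇒qqqzbqbqU⇒qqqzbqbqqUq⇒qqqzbqbqqbq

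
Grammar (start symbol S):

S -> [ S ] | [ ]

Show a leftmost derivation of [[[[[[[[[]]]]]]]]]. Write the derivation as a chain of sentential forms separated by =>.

S=>[S]=>[[S]]=>[[[S]]]=>[[[[S]]]]=>[[[[[S]]]]]=>[[[[[[S]]]]]]=>[[[[[[[S]]]]]]]=>[[[[[[[[S]]]]]]]]=>[[[[[[[[[]]]]]]]]]

S => [S]   [S -> [ S ]]
[S] => [[S]]   [S -> [ S ]]
[[S]] => [[[S]]]   [S -> [ S ]]
[[[S]]] => [[[[S]]]]   [S -> [ S ]]
[[[[S]]]] => [[[[[S]]]]]   [S -> [ S ]]
[[[[[S]]]]] => [[[[[[S]]]]]]   [S -> [ S ]]
[[[[[[S]]]]]] => [[[[[[[S]]]]]]]   [S -> [ S ]]
[[[[[[[S]]]]]]] => [[[[[[[[S]]]]]]]]   [S -> [ S ]]
[[[[[[[[S]]]]]]]] => [[[[[[[[[]]]]]]]]]   [S -> [ ]]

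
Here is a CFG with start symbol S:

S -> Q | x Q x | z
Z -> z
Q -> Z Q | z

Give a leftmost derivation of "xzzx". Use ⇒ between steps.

S ⇒ xQx ⇒ xZQx ⇒ xzQx ⇒ xzzx

S ⇒ xQx   [S -> x Q x]
xQx ⇒ xZQx   [Q -> Z Q]
xZQx ⇒ xzQx   [Z -> z]
xzQx ⇒ xzzx   [Q -> z]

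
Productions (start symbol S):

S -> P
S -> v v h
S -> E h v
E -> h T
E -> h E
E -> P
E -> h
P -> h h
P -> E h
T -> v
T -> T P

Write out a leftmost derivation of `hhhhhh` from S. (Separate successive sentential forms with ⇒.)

S ⇒ P ⇒ Eh ⇒ Ph ⇒ Ehh ⇒ hEhh ⇒ hPhh ⇒ hEhhh ⇒ hPhhh ⇒ hhhhhh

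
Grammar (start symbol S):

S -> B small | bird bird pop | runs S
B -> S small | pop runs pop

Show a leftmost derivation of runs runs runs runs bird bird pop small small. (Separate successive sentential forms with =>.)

S => runs S => runs runs S => runs runs runs S => runs runs runs runs S => runs runs runs runs B small => runs runs runs runs S small small => runs runs runs runs bird bird pop small small

S => runs S   [S -> runs S]
runs S => runs runs S   [S -> runs S]
runs runs S => runs runs runs S   [S -> runs S]
runs runs runs S => runs runs runs runs S   [S -> runs S]
runs runs runs runs S => runs runs runs runs B small   [S -> B small]
runs runs runs runs B small => runs runs runs runs S small small   [B -> S small]
runs runs runs runs S small small => runs runs runs runs bird bird pop small small   [S -> bird bird pop]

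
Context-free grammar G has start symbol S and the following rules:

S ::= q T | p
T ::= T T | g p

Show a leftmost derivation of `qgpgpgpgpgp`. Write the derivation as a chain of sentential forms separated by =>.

S => qT => qTT => qTTT => qTTTT => qTTTTT => qgpTTTT => qgpgpTTT => qgpgpgpTT => qgpgpgpgpT => qgpgpgpgpgp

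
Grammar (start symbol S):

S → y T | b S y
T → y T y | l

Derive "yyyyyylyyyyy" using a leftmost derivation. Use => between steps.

S => yT => yyTy => yyyTyy => yyyyTyyy => yyyyyTyyyy => yyyyyyTyyyyy => yyyyyylyyyyy

S => yT   [S → y T]
yT => yyTy   [T → y T y]
yyTy => yyyTyy   [T → y T y]
yyyTyy => yyyyTyyy   [T → y T y]
yyyyTyyy => yyyyyTyyyy   [T → y T y]
yyyyyTyyyy => yyyyyyTyyyyy   [T → y T y]
yyyyyyTyyyyy => yyyyyylyyyyy   [T → l]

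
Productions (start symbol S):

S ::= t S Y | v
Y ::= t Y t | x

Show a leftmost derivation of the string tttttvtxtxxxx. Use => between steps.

S => tSY => ttSYY => tttSYYY => ttttSYYYY => tttttSYYYYY => tttttvYYYYY => tttttvtYtYYYY => tttttvtxtYYYY => tttttvtxtxYYY => tttttvtxtxxYY => tttttvtxtxxxY => tttttvtxtxxxx

S => tSY   [S ::= t S Y]
tSY => ttSYY   [S ::= t S Y]
ttSYY => tttSYYY   [S ::= t S Y]
tttSYYY => ttttSYYYY   [S ::= t S Y]
ttttSYYYY => tttttSYYYYY   [S ::= t S Y]
tttttSYYYYY => tttttvYYYYY   [S ::= v]
tttttvYYYYY => tttttvtYtYYYY   [Y ::= t Y t]
tttttvtYtYYYY => tttttvtxtYYYY   [Y ::= x]
tttttvtxtYYYY => tttttvtxtxYYY   [Y ::= x]
tttttvtxtxYYY => tttttvtxtxxYY   [Y ::= x]
tttttvtxtxxYY => tttttvtxtxxxY   [Y ::= x]
tttttvtxtxxxY => tttttvtxtxxxx   [Y ::= x]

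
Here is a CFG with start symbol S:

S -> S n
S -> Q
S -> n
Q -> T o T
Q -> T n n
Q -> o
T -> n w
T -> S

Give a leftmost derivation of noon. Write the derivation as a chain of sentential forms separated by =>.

S => Q   [S -> Q]
Q => ToT   [Q -> T o T]
ToT => SoT   [T -> S]
SoT => noT   [S -> n]
noT => noS   [T -> S]
noS => noSn   [S -> S n]
noSn => noQn   [S -> Q]
noQn => noon   [Q -> o]

S => Q => ToT => SoT => noT => noS => noSn => noQn => noon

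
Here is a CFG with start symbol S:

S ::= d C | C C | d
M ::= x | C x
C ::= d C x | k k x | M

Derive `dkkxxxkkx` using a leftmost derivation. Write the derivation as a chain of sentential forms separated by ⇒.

S ⇒ CC ⇒ MC ⇒ CxC ⇒ dCxxC ⇒ dkkxxxC ⇒ dkkxxxkkx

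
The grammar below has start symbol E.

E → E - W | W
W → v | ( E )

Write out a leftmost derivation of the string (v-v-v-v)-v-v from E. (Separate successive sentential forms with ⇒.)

E⇒E-W⇒E-W-W⇒W-W-W⇒(E)-W-W⇒(E-W)-W-W⇒(E-W-W)-W-W⇒(E-W-W-W)-W-W⇒(W-W-W-W)-W-W⇒(v-W-W-W)-W-W⇒(v-v-W-W)-W-W⇒(v-v-v-W)-W-W⇒(v-v-v-v)-W-W⇒(v-v-v-v)-v-W⇒(v-v-v-v)-v-v

E ⇒ E-W   [E → E - W]
E-W ⇒ E-W-W   [E → E - W]
E-W-W ⇒ W-W-W   [E → W]
W-W-W ⇒ (E)-W-W   [W → ( E )]
(E)-W-W ⇒ (E-W)-W-W   [E → E - W]
(E-W)-W-W ⇒ (E-W-W)-W-W   [E → E - W]
(E-W-W)-W-W ⇒ (E-W-W-W)-W-W   [E → E - W]
(E-W-W-W)-W-W ⇒ (W-W-W-W)-W-W   [E → W]
(W-W-W-W)-W-W ⇒ (v-W-W-W)-W-W   [W → v]
(v-W-W-W)-W-W ⇒ (v-v-W-W)-W-W   [W → v]
(v-v-W-W)-W-W ⇒ (v-v-v-W)-W-W   [W → v]
(v-v-v-W)-W-W ⇒ (v-v-v-v)-W-W   [W → v]
(v-v-v-v)-W-W ⇒ (v-v-v-v)-v-W   [W → v]
(v-v-v-v)-v-W ⇒ (v-v-v-v)-v-v   [W → v]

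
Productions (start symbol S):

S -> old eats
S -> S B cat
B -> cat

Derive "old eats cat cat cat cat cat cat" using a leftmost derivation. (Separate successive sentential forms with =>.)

S => S B cat   [S -> S B cat]
S B cat => S B cat B cat   [S -> S B cat]
S B cat B cat => S B cat B cat B cat   [S -> S B cat]
S B cat B cat B cat => old eats B cat B cat B cat   [S -> old eats]
old eats B cat B cat B cat => old eats cat cat B cat B cat   [B -> cat]
old eats cat cat B cat B cat => old eats cat cat cat cat B cat   [B -> cat]
old eats cat cat cat cat B cat => old eats cat cat cat cat cat cat   [B -> cat]

S => S B cat => S B cat B cat => S B cat B cat B cat => old eats B cat B cat B cat => old eats cat cat B cat B cat => old eats cat cat cat cat B cat => old eats cat cat cat cat cat cat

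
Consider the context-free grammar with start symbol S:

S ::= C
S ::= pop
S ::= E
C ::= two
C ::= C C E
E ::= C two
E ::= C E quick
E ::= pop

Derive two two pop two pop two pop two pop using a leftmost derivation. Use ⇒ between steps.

S ⇒ C   [S ::= C]
C ⇒ C C E   [C ::= C C E]
C C E ⇒ C C E C E   [C ::= C C E]
C C E C E ⇒ C C E C E C E   [C ::= C C E]
C C E C E C E ⇒ C C E C E C E C E   [C ::= C C E]
C C E C E C E C E ⇒ two C E C E C E C E   [C ::= two]
two C E C E C E C E ⇒ two two E C E C E C E   [C ::= two]
two two E C E C E C E ⇒ two two pop C E C E C E   [E ::= pop]
two two pop C E C E C E ⇒ two two pop two E C E C E   [C ::= two]
two two pop two E C E C E ⇒ two two pop two pop C E C E   [E ::= pop]
two two pop two pop C E C E ⇒ two two pop two pop two E C E   [C ::= two]
two two pop two pop two E C E ⇒ two two pop two pop two pop C E   [E ::= pop]
two two pop two pop two pop C E ⇒ two two pop two pop two pop two E   [C ::= two]
two two pop two pop two pop two E ⇒ two two pop two pop two pop two pop   [E ::= pop]

S ⇒ C ⇒ C C E ⇒ C C E C E ⇒ C C E C E C E ⇒ C C E C E C E C E ⇒ two C E C E C E C E ⇒ two two E C E C E C E ⇒ two two pop C E C E C E ⇒ two two pop two E C E C E ⇒ two two pop two pop C E C E ⇒ two two pop two pop two E C E ⇒ two two pop two pop two pop C E ⇒ two two pop two pop two pop two E ⇒ two two pop two pop two pop two pop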